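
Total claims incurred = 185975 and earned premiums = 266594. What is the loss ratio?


Loss ratio = claims / premiums
= 185975 / 266594
= 0.6976


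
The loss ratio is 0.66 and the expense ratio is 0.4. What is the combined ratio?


Combined ratio = loss ratio + expense ratio
= 0.66 + 0.4
= 1.06


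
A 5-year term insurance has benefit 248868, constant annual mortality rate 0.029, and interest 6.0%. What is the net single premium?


NSP = benefit * sum_{k=0}^{n-1} k_p_x * q * v^(k+1)
With constant q=0.029, v=0.943396
Sum = 0.115671
NSP = 248868 * 0.115671
= 28786.7401


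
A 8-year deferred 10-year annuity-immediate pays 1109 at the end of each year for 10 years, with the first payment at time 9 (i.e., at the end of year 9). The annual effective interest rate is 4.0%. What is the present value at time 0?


PV at time 8 of the 10-year annuity-immediate:
a_n = 1109 * (1-(1+0.04)^(-10))/0.04 = 8994.9834
Discount back 8 years to time 0:
PV = 8994.9834 * (1+0.04)^(-8)
= 8994.9834 * 0.73069
= 6572.5463


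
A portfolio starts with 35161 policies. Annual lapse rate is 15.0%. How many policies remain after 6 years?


remaining = initial * (1 - lapse)^years
= 35161 * (1 - 0.15)^6
= 35161 * 0.37715
= 13260.9541


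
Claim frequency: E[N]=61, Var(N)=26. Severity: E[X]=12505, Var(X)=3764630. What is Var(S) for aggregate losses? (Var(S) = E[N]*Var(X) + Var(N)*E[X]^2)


Var(S) = E[N]*Var(X) + Var(N)*E[X]^2
= 61*3764630 + 26*12505^2
= 229642430 + 4065750650
= 4.2954e+09


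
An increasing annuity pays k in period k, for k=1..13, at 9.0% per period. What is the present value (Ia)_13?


(Ia)_n = sum_{k=1}^{n} k * v^k, v = 1/(1+i)
v = 0.917431
Sum computed term by term:
(Ia)_13 = 43.56


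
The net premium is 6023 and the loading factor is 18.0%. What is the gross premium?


Gross = net * (1 + loading)
= 6023 * (1 + 0.18)
= 6023 * 1.18
= 7107.14


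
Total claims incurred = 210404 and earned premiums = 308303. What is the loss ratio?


Loss ratio = claims / premiums
= 210404 / 308303
= 0.6825


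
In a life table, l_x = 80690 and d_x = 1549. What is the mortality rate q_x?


q_x = d_x / l_x
= 1549 / 80690
= 0.0192


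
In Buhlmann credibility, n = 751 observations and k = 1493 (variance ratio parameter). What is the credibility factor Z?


Z = n / (n + k)
= 751 / (751 + 1493)
= 751 / 2244
= 0.3347


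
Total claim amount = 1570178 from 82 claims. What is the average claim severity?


severity = total / number
= 1570178 / 82
= 19148.5122


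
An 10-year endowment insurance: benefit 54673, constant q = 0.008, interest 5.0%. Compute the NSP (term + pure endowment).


Term component = 3268.8341
Pure endowment = 10_p_x * v^10 * benefit = 0.922819 * 0.613913 * 54673 = 30973.9531
NSP = 34242.7871


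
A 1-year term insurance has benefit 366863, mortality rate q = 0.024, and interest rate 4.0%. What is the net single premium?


NSP = benefit * q * v
v = 1/(1+i) = 0.961538
NSP = 366863 * 0.024 * 0.961538
= 8466.0692


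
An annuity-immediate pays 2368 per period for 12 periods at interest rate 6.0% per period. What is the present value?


PV = PMT * (1 - (1+i)^(-n)) / i
= 2368 * (1 - (1+0.06)^(-12)) / 0.06
= 2368 * (1 - 0.496969) / 0.06
= 2368 * 8.383844
= 19852.9425


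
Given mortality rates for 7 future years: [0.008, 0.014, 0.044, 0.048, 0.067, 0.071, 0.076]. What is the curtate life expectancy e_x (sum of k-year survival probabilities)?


e_x = sum_{k=1}^{n} k_p_x
k_p_x values:
  1_p_x = 0.992
  2_p_x = 0.978112
  3_p_x = 0.935075
  4_p_x = 0.890191
  5_p_x = 0.830549
  6_p_x = 0.77158
  7_p_x = 0.71294
e_x = 6.1104


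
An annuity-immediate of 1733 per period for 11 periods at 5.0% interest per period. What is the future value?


FV = PMT * ((1+i)^n - 1) / i
= 1733 * ((1.05)^11 - 1) / 0.05
= 1733 * (1.710339 - 1) / 0.05
= 24620.3622


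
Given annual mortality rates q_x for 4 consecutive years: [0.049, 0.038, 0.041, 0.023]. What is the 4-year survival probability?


p_k = 1 - q_k for each year
Survival = product of (1 - q_k)
= 0.951 * 0.962 * 0.959 * 0.977
= 0.8572


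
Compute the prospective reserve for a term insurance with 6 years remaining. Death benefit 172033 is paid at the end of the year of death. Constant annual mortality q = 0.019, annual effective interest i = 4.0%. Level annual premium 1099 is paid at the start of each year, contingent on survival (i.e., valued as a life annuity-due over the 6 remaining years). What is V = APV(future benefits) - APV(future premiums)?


v = 1/(1+i) = 0.961538
APV(future benefits) per unit = sum_{k=0}^{5} k_p_x * q * v^(k+1) = 0.095196
APV(future benefits) = 172033 * 0.095196 = 16376.855
Life annuity-due factor ä_{x:6} = sum_{k=0}^{5} k_p_x * v^k = 5.210729
APV(future premiums) = 1099 * 5.210729 = 5726.5911
V = 16376.855 - 5726.5911
= 10650.2639


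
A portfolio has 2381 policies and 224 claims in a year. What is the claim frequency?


frequency = claims / policies
= 224 / 2381
= 0.0941


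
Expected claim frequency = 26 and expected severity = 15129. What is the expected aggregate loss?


E[S] = E[N] * E[X]
= 26 * 15129
= 393354


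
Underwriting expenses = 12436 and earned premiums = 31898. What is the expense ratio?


Expense ratio = expenses / premiums
= 12436 / 31898
= 0.3899


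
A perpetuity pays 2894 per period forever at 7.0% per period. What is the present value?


PV = PMT / i
= 2894 / 0.07
= 41342.8571


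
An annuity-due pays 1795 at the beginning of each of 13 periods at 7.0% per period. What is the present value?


PV_due = PMT * (1-(1+i)^(-n))/i * (1+i)
PV_immediate = 15001.9831
PV_due = 15001.9831 * 1.07
= 16052.1219


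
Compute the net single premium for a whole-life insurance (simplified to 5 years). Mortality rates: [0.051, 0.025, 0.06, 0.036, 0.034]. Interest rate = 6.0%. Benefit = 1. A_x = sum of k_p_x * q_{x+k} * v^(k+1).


v = 0.943396
Year 0: k_p_x=1.0, q=0.051, term=0.048113
Year 1: k_p_x=0.949, q=0.025, term=0.021115
Year 2: k_p_x=0.925275, q=0.06, term=0.046613
Year 3: k_p_x=0.869758, q=0.036, term=0.024801
Year 4: k_p_x=0.838447, q=0.034, term=0.021302
A_x = 0.1619


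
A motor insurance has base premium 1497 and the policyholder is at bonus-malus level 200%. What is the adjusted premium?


adjusted = base * BM_level / 100
= 1497 * 200 / 100
= 1497 * 2.0
= 2994.0


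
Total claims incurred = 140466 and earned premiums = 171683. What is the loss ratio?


Loss ratio = claims / premiums
= 140466 / 171683
= 0.8182


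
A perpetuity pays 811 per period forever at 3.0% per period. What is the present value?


PV = PMT / i
= 811 / 0.03
= 27033.3333


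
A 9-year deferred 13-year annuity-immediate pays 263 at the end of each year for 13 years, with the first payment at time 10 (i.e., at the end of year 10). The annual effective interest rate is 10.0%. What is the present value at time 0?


PV at time 9 of the 13-year annuity-immediate:
a_n = 263 * (1-(1+0.1)^(-13))/0.1 = 1868.1827
Discount back 9 years to time 0:
PV = 1868.1827 * (1+0.1)^(-9)
= 1868.1827 * 0.424098
= 792.2918


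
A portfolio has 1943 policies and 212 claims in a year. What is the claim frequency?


frequency = claims / policies
= 212 / 1943
= 0.1091


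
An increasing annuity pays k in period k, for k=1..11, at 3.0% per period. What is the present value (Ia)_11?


(Ia)_n = sum_{k=1}^{n} k * v^k, v = 1/(1+i)
v = 0.970874
Sum computed term by term:
(Ia)_11 = 52.7856


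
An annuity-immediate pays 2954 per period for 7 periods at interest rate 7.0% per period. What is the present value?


PV = PMT * (1 - (1+i)^(-n)) / i
= 2954 * (1 - (1+0.07)^(-7)) / 0.07
= 2954 * (1 - 0.62275) / 0.07
= 2954 * 5.389289
= 15919.9609


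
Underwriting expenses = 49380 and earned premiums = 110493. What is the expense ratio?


Expense ratio = expenses / premiums
= 49380 / 110493
= 0.4469


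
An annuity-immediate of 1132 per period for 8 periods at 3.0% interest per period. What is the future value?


FV = PMT * ((1+i)^n - 1) / i
= 1132 * ((1.03)^8 - 1) / 0.03
= 1132 * (1.26677 - 1) / 0.03
= 10066.1244


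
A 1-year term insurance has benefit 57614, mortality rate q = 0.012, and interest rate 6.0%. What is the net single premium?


NSP = benefit * q * v
v = 1/(1+i) = 0.943396
NSP = 57614 * 0.012 * 0.943396
= 652.234


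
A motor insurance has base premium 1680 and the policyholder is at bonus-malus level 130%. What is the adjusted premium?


adjusted = base * BM_level / 100
= 1680 * 130 / 100
= 1680 * 1.3
= 2184.0


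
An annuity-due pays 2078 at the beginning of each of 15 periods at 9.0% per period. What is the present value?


PV_due = PMT * (1-(1+i)^(-n))/i * (1+i)
PV_immediate = 16750.1106
PV_due = 16750.1106 * 1.09
= 18257.6205


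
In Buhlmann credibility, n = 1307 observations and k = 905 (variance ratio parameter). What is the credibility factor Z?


Z = n / (n + k)
= 1307 / (1307 + 905)
= 1307 / 2212
= 0.5909


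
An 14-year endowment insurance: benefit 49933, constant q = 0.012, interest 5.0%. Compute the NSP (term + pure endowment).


Term component = 5542.2972
Pure endowment = 14_p_x * v^14 * benefit = 0.844495 * 0.505068 * 49933 = 21297.7977
NSP = 26840.0949


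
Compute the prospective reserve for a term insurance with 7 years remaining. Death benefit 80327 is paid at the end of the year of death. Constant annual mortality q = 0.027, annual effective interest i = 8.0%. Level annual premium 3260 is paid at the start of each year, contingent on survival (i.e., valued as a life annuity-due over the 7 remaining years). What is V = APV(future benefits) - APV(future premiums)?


v = 1/(1+i) = 0.925926
APV(future benefits) per unit = sum_{k=0}^{6} k_p_x * q * v^(k+1) = 0.130773
APV(future benefits) = 80327 * 0.130773 = 10504.59
Life annuity-due factor ä_{x:7} = sum_{k=0}^{6} k_p_x * v^k = 5.230914
APV(future premiums) = 3260 * 5.230914 = 17052.7785
V = 10504.59 - 17052.7785
= -6548.1885


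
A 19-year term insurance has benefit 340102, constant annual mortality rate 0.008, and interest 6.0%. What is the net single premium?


NSP = benefit * sum_{k=0}^{n-1} k_p_x * q * v^(k+1)
With constant q=0.008, v=0.943396
Sum = 0.084267
NSP = 340102 * 0.084267
= 28659.2626


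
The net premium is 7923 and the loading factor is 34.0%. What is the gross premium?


Gross = net * (1 + loading)
= 7923 * (1 + 0.34)
= 7923 * 1.34
= 10616.82


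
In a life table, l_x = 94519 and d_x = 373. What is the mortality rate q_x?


q_x = d_x / l_x
= 373 / 94519
= 0.0039


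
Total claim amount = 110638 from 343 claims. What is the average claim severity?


severity = total / number
= 110638 / 343
= 322.5598


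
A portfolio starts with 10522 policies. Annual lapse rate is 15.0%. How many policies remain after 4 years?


remaining = initial * (1 - lapse)^years
= 10522 * (1 - 0.15)^4
= 10522 * 0.522006
= 5492.5498


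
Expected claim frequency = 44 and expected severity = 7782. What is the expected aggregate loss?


E[S] = E[N] * E[X]
= 44 * 7782
= 342408


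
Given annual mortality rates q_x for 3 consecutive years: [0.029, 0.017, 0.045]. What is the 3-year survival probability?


p_k = 1 - q_k for each year
Survival = product of (1 - q_k)
= 0.971 * 0.983 * 0.955
= 0.9115


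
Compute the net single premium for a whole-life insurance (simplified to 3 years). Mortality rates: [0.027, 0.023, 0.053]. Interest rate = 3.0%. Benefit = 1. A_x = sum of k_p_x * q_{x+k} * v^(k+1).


v = 0.970874
Year 0: k_p_x=1.0, q=0.027, term=0.026214
Year 1: k_p_x=0.973, q=0.023, term=0.021094
Year 2: k_p_x=0.950621, q=0.053, term=0.046108
A_x = 0.0934


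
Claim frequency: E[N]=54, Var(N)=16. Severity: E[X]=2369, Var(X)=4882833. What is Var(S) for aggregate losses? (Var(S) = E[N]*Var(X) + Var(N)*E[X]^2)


Var(S) = E[N]*Var(X) + Var(N)*E[X]^2
= 54*4882833 + 16*2369^2
= 263672982 + 89794576
= 3.5347e+08


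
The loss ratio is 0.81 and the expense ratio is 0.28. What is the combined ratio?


Combined ratio = loss ratio + expense ratio
= 0.81 + 0.28
= 1.09


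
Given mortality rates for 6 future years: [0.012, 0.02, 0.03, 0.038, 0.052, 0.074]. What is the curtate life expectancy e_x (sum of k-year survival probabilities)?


e_x = sum_{k=1}^{n} k_p_x
k_p_x values:
  1_p_x = 0.988
  2_p_x = 0.96824
  3_p_x = 0.939193
  4_p_x = 0.903503
  5_p_x = 0.856521
  6_p_x = 0.793139
e_x = 5.4486


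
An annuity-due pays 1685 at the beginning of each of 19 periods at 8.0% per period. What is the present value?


PV_due = PMT * (1-(1+i)^(-n))/i * (1+i)
PV_immediate = 16182.0647
PV_due = 16182.0647 * 1.08
= 17476.6298


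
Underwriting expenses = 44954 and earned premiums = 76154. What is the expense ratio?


Expense ratio = expenses / premiums
= 44954 / 76154
= 0.5903


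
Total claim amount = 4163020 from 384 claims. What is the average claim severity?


severity = total / number
= 4163020 / 384
= 10841.1979


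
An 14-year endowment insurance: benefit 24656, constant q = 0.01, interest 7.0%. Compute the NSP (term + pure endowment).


Term component = 2043.6292
Pure endowment = 14_p_x * v^14 * benefit = 0.868746 * 0.387817 * 24656 = 8306.9665
NSP = 10350.5957


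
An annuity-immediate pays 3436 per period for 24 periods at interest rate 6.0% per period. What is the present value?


PV = PMT * (1 - (1+i)^(-n)) / i
= 3436 * (1 - (1+0.06)^(-24)) / 0.06
= 3436 * (1 - 0.246979) / 0.06
= 3436 * 12.550358
= 43123.0285


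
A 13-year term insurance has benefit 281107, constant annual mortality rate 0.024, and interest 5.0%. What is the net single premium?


NSP = benefit * sum_{k=0}^{n-1} k_p_x * q * v^(k+1)
With constant q=0.024, v=0.952381
Sum = 0.198904
NSP = 281107 * 0.198904
= 55913.4411


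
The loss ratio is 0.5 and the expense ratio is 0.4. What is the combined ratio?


Combined ratio = loss ratio + expense ratio
= 0.5 + 0.4
= 0.9


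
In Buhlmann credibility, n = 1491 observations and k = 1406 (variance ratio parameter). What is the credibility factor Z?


Z = n / (n + k)
= 1491 / (1491 + 1406)
= 1491 / 2897
= 0.5147


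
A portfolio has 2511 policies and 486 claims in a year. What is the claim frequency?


frequency = claims / policies
= 486 / 2511
= 0.1935


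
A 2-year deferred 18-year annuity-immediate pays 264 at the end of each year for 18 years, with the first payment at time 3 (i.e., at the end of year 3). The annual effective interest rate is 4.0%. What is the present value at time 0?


PV at time 2 of the 18-year annuity-immediate:
a_n = 264 * (1-(1+0.04)^(-18))/0.04 = 3342.0544
Discount back 2 years to time 0:
PV = 3342.0544 * (1+0.04)^(-2)
= 3342.0544 * 0.924556
= 3089.9172


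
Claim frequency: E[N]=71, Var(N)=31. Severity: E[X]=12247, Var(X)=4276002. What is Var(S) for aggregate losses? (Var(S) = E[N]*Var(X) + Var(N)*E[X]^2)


Var(S) = E[N]*Var(X) + Var(N)*E[X]^2
= 71*4276002 + 31*12247^2
= 303596142 + 4649659279
= 4.9533e+09


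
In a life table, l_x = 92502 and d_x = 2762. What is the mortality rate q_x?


q_x = d_x / l_x
= 2762 / 92502
= 0.0299


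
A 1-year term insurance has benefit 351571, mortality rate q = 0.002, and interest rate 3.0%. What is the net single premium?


NSP = benefit * q * v
v = 1/(1+i) = 0.970874
NSP = 351571 * 0.002 * 0.970874
= 682.6621


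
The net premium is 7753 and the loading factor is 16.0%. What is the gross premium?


Gross = net * (1 + loading)
= 7753 * (1 + 0.16)
= 7753 * 1.16
= 8993.48


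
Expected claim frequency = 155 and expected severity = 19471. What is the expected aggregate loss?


E[S] = E[N] * E[X]
= 155 * 19471
= 3.0180e+06


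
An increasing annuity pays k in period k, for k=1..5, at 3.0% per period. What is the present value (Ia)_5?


(Ia)_n = sum_{k=1}^{n} k * v^k, v = 1/(1+i)
v = 0.970874
Sum computed term by term:
(Ia)_5 = 13.4685


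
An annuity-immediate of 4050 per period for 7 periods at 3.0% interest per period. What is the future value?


FV = PMT * ((1+i)^n - 1) / i
= 4050 * ((1.03)^7 - 1) / 0.03
= 4050 * (1.229874 - 1) / 0.03
= 31032.9718


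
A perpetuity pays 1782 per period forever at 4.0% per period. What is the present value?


PV = PMT / i
= 1782 / 0.04
= 44550.0


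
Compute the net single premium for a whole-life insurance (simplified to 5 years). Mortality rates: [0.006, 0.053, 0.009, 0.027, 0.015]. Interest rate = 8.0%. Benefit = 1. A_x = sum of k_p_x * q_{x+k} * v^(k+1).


v = 0.925926
Year 0: k_p_x=1.0, q=0.006, term=0.005556
Year 1: k_p_x=0.994, q=0.053, term=0.045166
Year 2: k_p_x=0.941318, q=0.009, term=0.006725
Year 3: k_p_x=0.932846, q=0.027, term=0.018513
Year 4: k_p_x=0.907659, q=0.015, term=0.009266
A_x = 0.0852


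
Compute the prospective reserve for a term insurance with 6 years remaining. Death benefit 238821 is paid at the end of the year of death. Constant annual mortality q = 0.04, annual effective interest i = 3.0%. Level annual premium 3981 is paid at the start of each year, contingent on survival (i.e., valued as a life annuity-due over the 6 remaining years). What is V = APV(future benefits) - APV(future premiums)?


v = 1/(1+i) = 0.970874
APV(future benefits) per unit = sum_{k=0}^{5} k_p_x * q * v^(k+1) = 0.19683
APV(future benefits) = 238821 * 0.19683 = 47007.1612
Life annuity-due factor ä_{x:6} = sum_{k=0}^{5} k_p_x * v^k = 5.068375
APV(future premiums) = 3981 * 5.068375 = 20177.2011
V = 47007.1612 - 20177.2011
= 26829.9601


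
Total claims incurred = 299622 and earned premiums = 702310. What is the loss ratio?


Loss ratio = claims / premiums
= 299622 / 702310
= 0.4266


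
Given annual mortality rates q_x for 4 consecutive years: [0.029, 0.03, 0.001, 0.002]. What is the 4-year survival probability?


p_k = 1 - q_k for each year
Survival = product of (1 - q_k)
= 0.971 * 0.97 * 0.999 * 0.998
= 0.939


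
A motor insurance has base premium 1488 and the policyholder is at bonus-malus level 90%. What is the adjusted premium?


adjusted = base * BM_level / 100
= 1488 * 90 / 100
= 1488 * 0.9
= 1339.2


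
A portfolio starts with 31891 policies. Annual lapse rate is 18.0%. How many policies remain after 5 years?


remaining = initial * (1 - lapse)^years
= 31891 * (1 - 0.18)^5
= 31891 * 0.37074
= 11823.2643


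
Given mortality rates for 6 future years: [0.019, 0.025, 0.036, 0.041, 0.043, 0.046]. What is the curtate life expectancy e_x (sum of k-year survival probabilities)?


e_x = sum_{k=1}^{n} k_p_x
k_p_x values:
  1_p_x = 0.981
  2_p_x = 0.956475
  3_p_x = 0.922042
  4_p_x = 0.884238
  5_p_x = 0.846216
  6_p_x = 0.80729
e_x = 5.3973


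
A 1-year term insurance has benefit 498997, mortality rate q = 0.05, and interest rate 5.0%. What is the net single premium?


NSP = benefit * q * v
v = 1/(1+i) = 0.952381
NSP = 498997 * 0.05 * 0.952381
= 23761.7619


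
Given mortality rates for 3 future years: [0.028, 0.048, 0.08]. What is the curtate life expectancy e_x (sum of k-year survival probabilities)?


e_x = sum_{k=1}^{n} k_p_x
k_p_x values:
  1_p_x = 0.972
  2_p_x = 0.925344
  3_p_x = 0.851316
e_x = 2.7487


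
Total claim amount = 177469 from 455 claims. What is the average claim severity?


severity = total / number
= 177469 / 455
= 390.0418


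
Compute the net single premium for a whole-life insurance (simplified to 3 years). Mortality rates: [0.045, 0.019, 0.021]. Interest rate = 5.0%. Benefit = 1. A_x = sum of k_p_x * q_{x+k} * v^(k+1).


v = 0.952381
Year 0: k_p_x=1.0, q=0.045, term=0.042857
Year 1: k_p_x=0.955, q=0.019, term=0.016458
Year 2: k_p_x=0.936855, q=0.021, term=0.016995
A_x = 0.0763


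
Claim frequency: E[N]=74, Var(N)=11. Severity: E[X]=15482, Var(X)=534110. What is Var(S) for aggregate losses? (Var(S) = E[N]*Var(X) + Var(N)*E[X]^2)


Var(S) = E[N]*Var(X) + Var(N)*E[X]^2
= 74*534110 + 11*15482^2
= 39524140 + 2636615564
= 2.6761e+09


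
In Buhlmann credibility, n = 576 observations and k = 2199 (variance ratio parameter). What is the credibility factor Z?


Z = n / (n + k)
= 576 / (576 + 2199)
= 576 / 2775
= 0.2076


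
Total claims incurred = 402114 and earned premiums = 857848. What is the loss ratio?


Loss ratio = claims / premiums
= 402114 / 857848
= 0.4687


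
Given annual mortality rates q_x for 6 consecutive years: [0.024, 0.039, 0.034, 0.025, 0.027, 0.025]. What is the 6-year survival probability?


p_k = 1 - q_k for each year
Survival = product of (1 - q_k)
= 0.976 * 0.961 * 0.966 * 0.975 * 0.973 * 0.975
= 0.8381


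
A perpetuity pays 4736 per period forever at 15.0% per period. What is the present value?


PV = PMT / i
= 4736 / 0.15
= 31573.3333


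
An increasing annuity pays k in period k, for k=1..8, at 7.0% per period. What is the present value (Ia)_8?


(Ia)_n = sum_{k=1}^{n} k * v^k, v = 1/(1+i)
v = 0.934579
Sum computed term by term:
(Ia)_8 = 24.7602


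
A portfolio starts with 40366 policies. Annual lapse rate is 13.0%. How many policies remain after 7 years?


remaining = initial * (1 - lapse)^years
= 40366 * (1 - 0.13)^7
= 40366 * 0.377255
= 15228.2671


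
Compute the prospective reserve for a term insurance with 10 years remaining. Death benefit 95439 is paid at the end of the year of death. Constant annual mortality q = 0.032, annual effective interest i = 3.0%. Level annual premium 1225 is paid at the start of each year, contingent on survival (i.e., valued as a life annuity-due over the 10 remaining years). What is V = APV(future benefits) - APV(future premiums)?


v = 1/(1+i) = 0.970874
APV(future benefits) per unit = sum_{k=0}^{9} k_p_x * q * v^(k+1) = 0.238708
APV(future benefits) = 95439 * 0.238708 = 22782.0387
Life annuity-due factor ä_{x:10} = sum_{k=0}^{9} k_p_x * v^k = 7.683409
APV(future premiums) = 1225 * 7.683409 = 9412.176
V = 22782.0387 - 9412.176
= 13369.8627


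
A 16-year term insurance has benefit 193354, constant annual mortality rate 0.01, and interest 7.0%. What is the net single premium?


NSP = benefit * sum_{k=0}^{n-1} k_p_x * q * v^(k+1)
With constant q=0.01, v=0.934579
Sum = 0.088948
NSP = 193354 * 0.088948
= 17198.3983


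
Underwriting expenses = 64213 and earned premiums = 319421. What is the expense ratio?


Expense ratio = expenses / premiums
= 64213 / 319421
= 0.201


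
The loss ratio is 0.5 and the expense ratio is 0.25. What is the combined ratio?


Combined ratio = loss ratio + expense ratio
= 0.5 + 0.25
= 0.75


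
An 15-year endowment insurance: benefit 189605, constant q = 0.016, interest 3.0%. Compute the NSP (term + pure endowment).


Term component = 32715.7621
Pure endowment = 15_p_x * v^15 * benefit = 0.785103 * 0.641862 * 189605 = 95547.1839
NSP = 128262.9461


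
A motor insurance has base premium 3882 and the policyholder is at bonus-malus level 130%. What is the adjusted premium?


adjusted = base * BM_level / 100
= 3882 * 130 / 100
= 3882 * 1.3
= 5046.6


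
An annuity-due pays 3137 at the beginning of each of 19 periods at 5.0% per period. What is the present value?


PV_due = PMT * (1-(1+i)^(-n))/i * (1+i)
PV_immediate = 37911.6515
PV_due = 37911.6515 * 1.05
= 39807.2341


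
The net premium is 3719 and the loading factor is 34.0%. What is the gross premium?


Gross = net * (1 + loading)
= 3719 * (1 + 0.34)
= 3719 * 1.34
= 4983.46


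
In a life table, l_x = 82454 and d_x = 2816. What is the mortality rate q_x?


q_x = d_x / l_x
= 2816 / 82454
= 0.0342


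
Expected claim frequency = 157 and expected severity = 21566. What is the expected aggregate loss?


E[S] = E[N] * E[X]
= 157 * 21566
= 3.3859e+06


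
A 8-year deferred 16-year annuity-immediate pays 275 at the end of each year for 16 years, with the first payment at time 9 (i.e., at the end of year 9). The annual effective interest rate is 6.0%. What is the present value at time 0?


PV at time 8 of the 16-year annuity-immediate:
a_n = 275 * (1-(1+0.06)^(-16))/0.06 = 2779.1212
Discount back 8 years to time 0:
PV = 2779.1212 * (1+0.06)^(-8)
= 2779.1212 * 0.627412
= 1743.655


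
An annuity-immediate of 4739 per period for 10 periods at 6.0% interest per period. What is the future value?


FV = PMT * ((1+i)^n - 1) / i
= 4739 * ((1.06)^10 - 1) / 0.06
= 4739 * (1.790848 - 1) / 0.06
= 62463.7872


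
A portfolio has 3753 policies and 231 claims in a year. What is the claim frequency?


frequency = claims / policies
= 231 / 3753
= 0.0616


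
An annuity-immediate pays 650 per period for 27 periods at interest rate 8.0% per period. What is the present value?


PV = PMT * (1 - (1+i)^(-n)) / i
= 650 * (1 - (1+0.08)^(-27)) / 0.08
= 650 * (1 - 0.125187) / 0.08
= 650 * 10.935165
= 7107.8571


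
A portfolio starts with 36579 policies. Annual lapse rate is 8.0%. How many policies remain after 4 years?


remaining = initial * (1 - lapse)^years
= 36579 * (1 - 0.08)^4
= 36579 * 0.716393
= 26204.9381


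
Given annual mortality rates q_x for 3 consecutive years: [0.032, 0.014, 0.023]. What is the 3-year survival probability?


p_k = 1 - q_k for each year
Survival = product of (1 - q_k)
= 0.968 * 0.986 * 0.977
= 0.9325


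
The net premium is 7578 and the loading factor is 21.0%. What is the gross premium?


Gross = net * (1 + loading)
= 7578 * (1 + 0.21)
= 7578 * 1.21
= 9169.38


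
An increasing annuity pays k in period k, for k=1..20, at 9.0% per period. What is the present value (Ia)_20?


(Ia)_n = sum_{k=1}^{n} k * v^k, v = 1/(1+i)
v = 0.917431
Sum computed term by term:
(Ia)_20 = 70.9055


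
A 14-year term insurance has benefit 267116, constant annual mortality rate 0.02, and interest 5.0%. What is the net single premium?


NSP = benefit * sum_{k=0}^{n-1} k_p_x * q * v^(k+1)
With constant q=0.02, v=0.952381
Sum = 0.17696
NSP = 267116 * 0.17696
= 47268.8174


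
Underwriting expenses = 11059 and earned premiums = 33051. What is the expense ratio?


Expense ratio = expenses / premiums
= 11059 / 33051
= 0.3346


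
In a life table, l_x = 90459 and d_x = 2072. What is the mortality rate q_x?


q_x = d_x / l_x
= 2072 / 90459
= 0.0229


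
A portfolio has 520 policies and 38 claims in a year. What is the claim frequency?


frequency = claims / policies
= 38 / 520
= 0.0731


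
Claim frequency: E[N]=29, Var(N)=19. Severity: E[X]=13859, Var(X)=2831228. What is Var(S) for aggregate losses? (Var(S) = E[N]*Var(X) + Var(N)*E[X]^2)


Var(S) = E[N]*Var(X) + Var(N)*E[X]^2
= 29*2831228 + 19*13859^2
= 82105612 + 3649365739
= 3.7315e+09


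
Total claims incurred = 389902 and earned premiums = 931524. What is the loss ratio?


Loss ratio = claims / premiums
= 389902 / 931524
= 0.4186


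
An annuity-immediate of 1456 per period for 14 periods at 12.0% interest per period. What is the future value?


FV = PMT * ((1+i)^n - 1) / i
= 1456 * ((1.12)^14 - 1) / 0.12
= 1456 * (4.887112 - 1) / 0.12
= 47163.6291


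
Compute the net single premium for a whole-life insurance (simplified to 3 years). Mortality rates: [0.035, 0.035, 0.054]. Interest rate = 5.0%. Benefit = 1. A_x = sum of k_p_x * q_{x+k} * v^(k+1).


v = 0.952381
Year 0: k_p_x=1.0, q=0.035, term=0.033333
Year 1: k_p_x=0.965, q=0.035, term=0.030635
Year 2: k_p_x=0.931225, q=0.054, term=0.043439
A_x = 0.1074


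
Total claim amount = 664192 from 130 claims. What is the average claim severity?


severity = total / number
= 664192 / 130
= 5109.1692


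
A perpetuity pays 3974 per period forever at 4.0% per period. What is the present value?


PV = PMT / i
= 3974 / 0.04
= 99350.0


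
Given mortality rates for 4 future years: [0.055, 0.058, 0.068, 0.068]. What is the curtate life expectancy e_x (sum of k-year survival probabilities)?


e_x = sum_{k=1}^{n} k_p_x
k_p_x values:
  1_p_x = 0.945
  2_p_x = 0.89019
  3_p_x = 0.829657
  4_p_x = 0.77324
e_x = 3.4381


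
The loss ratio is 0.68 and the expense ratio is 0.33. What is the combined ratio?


Combined ratio = loss ratio + expense ratio
= 0.68 + 0.33
= 1.01


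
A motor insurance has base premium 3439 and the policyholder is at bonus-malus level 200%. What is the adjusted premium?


adjusted = base * BM_level / 100
= 3439 * 200 / 100
= 3439 * 2.0
= 6878.0


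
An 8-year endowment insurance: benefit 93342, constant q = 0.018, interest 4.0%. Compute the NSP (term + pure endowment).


Term component = 10664.1734
Pure endowment = 8_p_x * v^8 * benefit = 0.864753 * 0.73069 * 93342 = 58979.6634
NSP = 69643.8369


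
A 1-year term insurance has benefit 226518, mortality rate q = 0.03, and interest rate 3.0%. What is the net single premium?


NSP = benefit * q * v
v = 1/(1+i) = 0.970874
NSP = 226518 * 0.03 * 0.970874
= 6597.6117


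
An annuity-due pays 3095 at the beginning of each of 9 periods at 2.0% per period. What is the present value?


PV_due = PMT * (1-(1+i)^(-n))/i * (1+i)
PV_immediate = 25262.1226
PV_due = 25262.1226 * 1.02
= 25767.3651


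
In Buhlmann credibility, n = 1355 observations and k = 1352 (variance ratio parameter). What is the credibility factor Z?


Z = n / (n + k)
= 1355 / (1355 + 1352)
= 1355 / 2707
= 0.5006


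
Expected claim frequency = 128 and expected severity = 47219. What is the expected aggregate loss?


E[S] = E[N] * E[X]
= 128 * 47219
= 6.0440e+06


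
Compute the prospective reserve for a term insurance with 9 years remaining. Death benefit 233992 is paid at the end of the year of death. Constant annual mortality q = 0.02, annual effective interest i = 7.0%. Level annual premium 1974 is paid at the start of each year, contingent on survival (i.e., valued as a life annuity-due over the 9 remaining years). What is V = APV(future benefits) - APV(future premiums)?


v = 1/(1+i) = 0.934579
APV(future benefits) per unit = sum_{k=0}^{8} k_p_x * q * v^(k+1) = 0.121444
APV(future benefits) = 233992 * 0.121444 = 28416.8443
Life annuity-due factor ä_{x:9} = sum_{k=0}^{8} k_p_x * v^k = 6.497236
APV(future premiums) = 1974 * 6.497236 = 12825.5432
V = 28416.8443 - 12825.5432
= 15591.3011


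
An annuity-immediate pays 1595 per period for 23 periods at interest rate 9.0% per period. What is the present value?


PV = PMT * (1 - (1+i)^(-n)) / i
= 1595 * (1 - (1+0.09)^(-23)) / 0.09
= 1595 * (1 - 0.137781) / 0.09
= 1595 * 9.580207
= 15280.4299


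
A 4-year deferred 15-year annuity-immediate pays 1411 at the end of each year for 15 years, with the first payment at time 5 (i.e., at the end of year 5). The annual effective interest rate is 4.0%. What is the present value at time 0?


PV at time 4 of the 15-year annuity-immediate:
a_n = 1411 * (1-(1+0.04)^(-15))/0.04 = 15688.0447
Discount back 4 years to time 0:
PV = 15688.0447 * (1+0.04)^(-4)
= 15688.0447 * 0.854804
= 13410.2063


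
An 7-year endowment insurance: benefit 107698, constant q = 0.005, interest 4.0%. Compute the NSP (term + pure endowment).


Term component = 3186.4686
Pure endowment = 7_p_x * v^7 * benefit = 0.965521 * 0.759918 * 107698 = 79019.7822
NSP = 82206.2509


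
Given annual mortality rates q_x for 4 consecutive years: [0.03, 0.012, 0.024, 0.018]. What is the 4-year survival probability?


p_k = 1 - q_k for each year
Survival = product of (1 - q_k)
= 0.97 * 0.988 * 0.976 * 0.982
= 0.9185


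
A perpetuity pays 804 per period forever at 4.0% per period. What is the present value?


PV = PMT / i
= 804 / 0.04
= 20100.0


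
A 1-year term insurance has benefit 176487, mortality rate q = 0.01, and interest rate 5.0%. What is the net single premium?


NSP = benefit * q * v
v = 1/(1+i) = 0.952381
NSP = 176487 * 0.01 * 0.952381
= 1680.8286


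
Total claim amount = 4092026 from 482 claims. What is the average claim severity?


severity = total / number
= 4092026 / 482
= 8489.6805


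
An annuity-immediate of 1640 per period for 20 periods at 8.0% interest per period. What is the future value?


FV = PMT * ((1+i)^n - 1) / i
= 1640 * ((1.08)^20 - 1) / 0.08
= 1640 * (4.660957 - 1) / 0.08
= 75049.6214


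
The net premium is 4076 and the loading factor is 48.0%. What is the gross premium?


Gross = net * (1 + loading)
= 4076 * (1 + 0.48)
= 4076 * 1.48
= 6032.48


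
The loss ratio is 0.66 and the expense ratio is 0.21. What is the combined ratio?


Combined ratio = loss ratio + expense ratio
= 0.66 + 0.21
= 0.87


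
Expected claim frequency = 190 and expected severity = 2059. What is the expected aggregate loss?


E[S] = E[N] * E[X]
= 190 * 2059
= 391210


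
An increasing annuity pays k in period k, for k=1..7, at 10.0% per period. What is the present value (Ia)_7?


(Ia)_n = sum_{k=1}^{n} k * v^k, v = 1/(1+i)
v = 0.909091
Sum computed term by term:
(Ia)_7 = 17.6315


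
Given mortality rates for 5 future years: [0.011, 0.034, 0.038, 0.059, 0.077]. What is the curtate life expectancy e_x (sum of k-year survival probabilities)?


e_x = sum_{k=1}^{n} k_p_x
k_p_x values:
  1_p_x = 0.989
  2_p_x = 0.955374
  3_p_x = 0.91907
  4_p_x = 0.864845
  5_p_x = 0.798252
e_x = 4.5265


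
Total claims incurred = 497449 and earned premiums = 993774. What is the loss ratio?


Loss ratio = claims / premiums
= 497449 / 993774
= 0.5006


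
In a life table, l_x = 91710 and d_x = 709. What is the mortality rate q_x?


q_x = d_x / l_x
= 709 / 91710
= 0.0077


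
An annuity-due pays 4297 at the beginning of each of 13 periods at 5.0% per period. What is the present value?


PV_due = PMT * (1-(1+i)^(-n))/i * (1+i)
PV_immediate = 40364.1831
PV_due = 40364.1831 * 1.05
= 42382.3923


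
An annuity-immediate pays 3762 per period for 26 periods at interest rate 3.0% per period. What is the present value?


PV = PMT * (1 - (1+i)^(-n)) / i
= 3762 * (1 - (1+0.03)^(-26)) / 0.03
= 3762 * (1 - 0.463695) / 0.03
= 3762 * 17.876842
= 67252.6812


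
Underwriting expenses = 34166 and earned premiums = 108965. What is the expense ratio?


Expense ratio = expenses / premiums
= 34166 / 108965
= 0.3136


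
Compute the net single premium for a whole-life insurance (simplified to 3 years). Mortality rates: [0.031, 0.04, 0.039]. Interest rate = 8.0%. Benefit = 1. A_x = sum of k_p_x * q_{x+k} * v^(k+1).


v = 0.925926
Year 0: k_p_x=1.0, q=0.031, term=0.028704
Year 1: k_p_x=0.969, q=0.04, term=0.03323
Year 2: k_p_x=0.93024, q=0.039, term=0.0288
A_x = 0.0907


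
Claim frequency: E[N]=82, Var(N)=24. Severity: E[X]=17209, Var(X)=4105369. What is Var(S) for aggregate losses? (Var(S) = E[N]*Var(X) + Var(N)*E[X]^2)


Var(S) = E[N]*Var(X) + Var(N)*E[X]^2
= 82*4105369 + 24*17209^2
= 336640258 + 7107592344
= 7.4442e+09


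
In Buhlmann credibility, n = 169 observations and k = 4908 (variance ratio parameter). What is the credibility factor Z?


Z = n / (n + k)
= 169 / (169 + 4908)
= 169 / 5077
= 0.0333


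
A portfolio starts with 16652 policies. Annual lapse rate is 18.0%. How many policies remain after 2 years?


remaining = initial * (1 - lapse)^years
= 16652 * (1 - 0.18)^2
= 16652 * 0.6724
= 11196.8048


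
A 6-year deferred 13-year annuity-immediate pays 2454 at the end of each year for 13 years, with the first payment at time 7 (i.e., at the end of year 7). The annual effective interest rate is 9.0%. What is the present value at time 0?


PV at time 6 of the 13-year annuity-immediate:
a_n = 2454 * (1-(1+0.09)^(-13))/0.09 = 18372.8622
Discount back 6 years to time 0:
PV = 18372.8622 * (1+0.09)^(-6)
= 18372.8622 * 0.596267
= 10955.1374


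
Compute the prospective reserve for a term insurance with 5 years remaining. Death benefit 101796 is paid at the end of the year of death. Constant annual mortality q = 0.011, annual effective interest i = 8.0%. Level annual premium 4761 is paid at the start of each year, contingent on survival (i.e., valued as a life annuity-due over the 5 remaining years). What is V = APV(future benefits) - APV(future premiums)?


v = 1/(1+i) = 0.925926
APV(future benefits) per unit = sum_{k=0}^{4} k_p_x * q * v^(k+1) = 0.043037
APV(future benefits) = 101796 * 0.043037 = 4381.007
Life annuity-due factor ä_{x:5} = sum_{k=0}^{4} k_p_x * v^k = 4.225463
APV(future premiums) = 4761 * 4.225463 = 20117.4293
V = 4381.007 - 20117.4293
= -15736.4223


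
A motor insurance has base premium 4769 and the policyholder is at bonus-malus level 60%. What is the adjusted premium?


adjusted = base * BM_level / 100
= 4769 * 60 / 100
= 4769 * 0.6
= 2861.4


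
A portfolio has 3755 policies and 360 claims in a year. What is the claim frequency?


frequency = claims / policies
= 360 / 3755
= 0.0959


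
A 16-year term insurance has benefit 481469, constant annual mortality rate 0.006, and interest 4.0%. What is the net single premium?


NSP = benefit * sum_{k=0}^{n-1} k_p_x * q * v^(k+1)
With constant q=0.006, v=0.961538
Sum = 0.067187
NSP = 481469 * 0.067187
= 32348.6796


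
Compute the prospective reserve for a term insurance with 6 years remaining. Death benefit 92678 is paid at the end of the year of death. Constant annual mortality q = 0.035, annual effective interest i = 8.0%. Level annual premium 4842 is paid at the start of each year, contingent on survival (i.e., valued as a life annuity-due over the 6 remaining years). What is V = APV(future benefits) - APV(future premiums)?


v = 1/(1+i) = 0.925926
APV(future benefits) per unit = sum_{k=0}^{5} k_p_x * q * v^(k+1) = 0.149469
APV(future benefits) = 92678 * 0.149469 = 13852.5044
Life annuity-due factor ä_{x:6} = sum_{k=0}^{5} k_p_x * v^k = 4.612192
APV(future premiums) = 4842 * 4.612192 = 22332.2325
V = 13852.5044 - 22332.2325
= -8479.7281


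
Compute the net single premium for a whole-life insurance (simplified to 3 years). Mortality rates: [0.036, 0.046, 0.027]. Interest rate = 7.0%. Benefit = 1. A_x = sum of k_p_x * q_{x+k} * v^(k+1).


v = 0.934579
Year 0: k_p_x=1.0, q=0.036, term=0.033645
Year 1: k_p_x=0.964, q=0.046, term=0.038732
Year 2: k_p_x=0.919656, q=0.027, term=0.020269
A_x = 0.0926


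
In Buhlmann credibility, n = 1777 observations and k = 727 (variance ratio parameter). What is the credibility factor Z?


Z = n / (n + k)
= 1777 / (1777 + 727)
= 1777 / 2504
= 0.7097


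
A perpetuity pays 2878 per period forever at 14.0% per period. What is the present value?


PV = PMT / i
= 2878 / 0.14
= 20557.1429


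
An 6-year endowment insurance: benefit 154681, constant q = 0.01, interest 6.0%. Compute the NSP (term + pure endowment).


Term component = 7431.1768
Pure endowment = 6_p_x * v^6 * benefit = 0.94148 * 0.704961 * 154681 = 102662.7627
NSP = 110093.9394


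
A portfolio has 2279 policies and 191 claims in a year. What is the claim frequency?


frequency = claims / policies
= 191 / 2279
= 0.0838


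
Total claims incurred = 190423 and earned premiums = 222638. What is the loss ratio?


Loss ratio = claims / premiums
= 190423 / 222638
= 0.8553


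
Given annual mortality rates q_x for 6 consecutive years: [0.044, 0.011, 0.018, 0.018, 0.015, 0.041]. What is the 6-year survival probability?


p_k = 1 - q_k for each year
Survival = product of (1 - q_k)
= 0.956 * 0.989 * 0.982 * 0.982 * 0.985 * 0.959
= 0.8613


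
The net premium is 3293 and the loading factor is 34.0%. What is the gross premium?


Gross = net * (1 + loading)
= 3293 * (1 + 0.34)
= 3293 * 1.34
= 4412.62


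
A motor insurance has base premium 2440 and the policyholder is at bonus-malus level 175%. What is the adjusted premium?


adjusted = base * BM_level / 100
= 2440 * 175 / 100
= 2440 * 1.75
= 4270.0


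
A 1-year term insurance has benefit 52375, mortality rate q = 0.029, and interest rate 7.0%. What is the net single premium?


NSP = benefit * q * v
v = 1/(1+i) = 0.934579
NSP = 52375 * 0.029 * 0.934579
= 1419.5093


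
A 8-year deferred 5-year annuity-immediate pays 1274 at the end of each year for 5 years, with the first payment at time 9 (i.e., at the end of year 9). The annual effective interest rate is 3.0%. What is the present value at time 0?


PV at time 8 of the 5-year annuity-immediate:
a_n = 1274 * (1-(1+0.03)^(-5))/0.03 = 5834.547
Discount back 8 years to time 0:
PV = 5834.547 * (1+0.03)^(-8)
= 5834.547 * 0.789409
= 4605.8452
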